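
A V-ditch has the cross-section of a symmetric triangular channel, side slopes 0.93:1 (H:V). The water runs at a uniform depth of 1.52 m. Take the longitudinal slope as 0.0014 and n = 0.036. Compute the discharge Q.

Q = 1.44 m³/s

For a triangular section with side slope z = 0.93: A = zy² = 0.93×1.52² = 2.149 m²; P = 2y√(1+z²) = 2×1.52×1.366 = 4.151 m.
Hydraulic radius R = A/P = 2.149/4.151 = 0.5176 m.
Manning's equation: Q = (1/n) A R^(2/3) S^(1/2) = (1/0.036) × 2.149 × 0.5176^(2/3) × 0.0014^(1/2) = 1.44 m³/s.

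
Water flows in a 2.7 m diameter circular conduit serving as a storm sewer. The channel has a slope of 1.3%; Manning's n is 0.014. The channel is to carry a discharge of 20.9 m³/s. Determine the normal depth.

Manning's equation rearranged: A R^(2/3) = nQ / (1·√S) = 0.014 × 20.9 / (√0.013) = 2.566.
At y = 1.84 m: A R^(2/3) = 3.559 — over.
At y = 1.48 m: A R^(2/3) = 2.566 — close enough.

y_n = 1.48 m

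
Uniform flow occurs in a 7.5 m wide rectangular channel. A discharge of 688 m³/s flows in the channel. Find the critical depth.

For a rectangular channel, critical depth y_c = (q²/g)^(1/3) where q = Q/b = 688/7.5 = 91.73 m²/s.
So y_c = (91.73²/9.81)^(1/3) = 9.5 m.

y_c = 9.5 m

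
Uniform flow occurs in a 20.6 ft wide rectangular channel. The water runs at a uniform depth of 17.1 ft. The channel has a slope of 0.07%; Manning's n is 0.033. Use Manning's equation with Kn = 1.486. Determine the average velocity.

V = 4.12 ft/s

Flow area A = b·y = 20.6 × 17.1 = 352.3 ft². Wetted perimeter P = b + 2y = 20.6 + 2×17.1 = 54.8 ft.
Hydraulic radius R = A/P = 352.3/54.8 = 6.428 ft.
From Manning's equation, V = (1.486/n) R^(2/3) S^(1/2) = (1.486/0.033) × 6.428^(2/3) × 0.0007^(1/2) = 4.12 ft/s.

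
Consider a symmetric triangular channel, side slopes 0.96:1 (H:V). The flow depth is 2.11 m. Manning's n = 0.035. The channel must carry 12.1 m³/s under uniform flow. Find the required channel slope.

S = 0.0149

For a triangular section with side slope z = 0.96: A = zy² = 0.96×2.11² = 4.274 m²; P = 2y√(1+z²) = 2×2.11×1.386 = 5.85 m.
Hydraulic radius R = A/P = 4.274/5.85 = 0.7306 m.
From Manning's equation, S = [nQ / (1 A R^(2/3))]² = [0.035 × 12.1 / (1 × 4.274 × 0.7306^(2/3))]² = 0.0149.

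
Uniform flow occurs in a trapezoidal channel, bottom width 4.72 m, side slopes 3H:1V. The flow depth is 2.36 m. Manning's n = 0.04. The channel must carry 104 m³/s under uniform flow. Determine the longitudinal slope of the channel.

S = 0.014

With bottom width b = 4.72 m and side slope z = 3: A = (b + zy)y = (4.72 + 3×2.36)×2.36 = 27.85 m²; P = b + 2y√(1+z²) = 4.72 + 2×2.36×3.162 = 19.65 m.
Hydraulic radius R = A/P = 27.85/19.65 = 1.417 m.
From Manning's equation, S = [nQ / (1 A R^(2/3))]² = [0.04 × 104 / (1 × 27.85 × 1.417^(2/3))]² = 0.014.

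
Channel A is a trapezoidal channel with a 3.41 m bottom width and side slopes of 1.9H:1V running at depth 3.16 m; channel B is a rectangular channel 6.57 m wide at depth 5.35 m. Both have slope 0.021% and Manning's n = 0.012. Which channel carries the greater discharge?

Channel A: With bottom width b = 3.41 m and side slope z = 1.9: A = (b + zy)y = (3.41 + 1.9×3.16)×3.16 = 29.75 m²; P = b + 2y√(1+z²) = 3.41 + 2×3.16×2.147 = 16.98 m. Hydraulic radius R = A/P = 29.75/16.98 = 1.752 m. Q_A = (1/0.012)·29.75·1.752^(2/3)·√0.00021 = 52.21 m³/s.
Channel B: Flow area A = b·y = 6.57 × 5.35 = 35.15 m². Wetted perimeter P = b + 2y = 6.57 + 2×5.35 = 17.27 m. Hydraulic radius R = A/P = 35.15/17.27 = 2.035 m. Q_B = (1/0.012)·35.15·2.035^(2/3)·√0.00021 = 68.17 m³/s.
Q_A = 52.21 m³/s vs Q_B = 68.17 m³/s, so channel B carries more.

channel B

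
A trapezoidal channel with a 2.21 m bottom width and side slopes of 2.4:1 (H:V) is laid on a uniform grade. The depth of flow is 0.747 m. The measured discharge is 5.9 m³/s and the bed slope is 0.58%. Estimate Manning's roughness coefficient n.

With bottom width b = 2.21 m and side slope z = 2.4: A = (b + zy)y = (2.21 + 2.4×0.747)×0.747 = 2.99 m²; P = b + 2y√(1+z²) = 2.21 + 2×0.747×2.6 = 6.094 m.
Hydraulic radius R = A/P = 2.99/6.094 = 0.4906 m.
Rearranging Manning's equation: n = (1/Q) A R^(2/3) S^(1/2) = (1/5.9) × 2.99 × 0.4906^(2/3) × √0.0058 = 0.024.

n = 0.024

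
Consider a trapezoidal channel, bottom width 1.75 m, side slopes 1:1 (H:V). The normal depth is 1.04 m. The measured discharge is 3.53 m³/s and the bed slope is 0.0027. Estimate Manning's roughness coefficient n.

With bottom width b = 1.75 m and side slope z = 1: A = (b + zy)y = (1.75 + 1×1.04)×1.04 = 2.902 m²; P = b + 2y√(1+z²) = 1.75 + 2×1.04×1.414 = 4.692 m.
Hydraulic radius R = A/P = 2.902/4.692 = 0.6185 m.
Rearranging Manning's equation: n = (1/Q) A R^(2/3) S^(1/2) = (1/3.53) × 2.902 × 0.6185^(2/3) × √0.0027 = 0.031.

n = 0.031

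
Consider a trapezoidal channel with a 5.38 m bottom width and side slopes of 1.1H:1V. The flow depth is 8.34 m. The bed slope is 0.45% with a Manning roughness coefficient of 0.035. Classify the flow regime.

With bottom width b = 5.38 m and side slope z = 1.1: A = (b + zy)y = (5.38 + 1.1×8.34)×8.34 = 121.4 m²; P = b + 2y√(1+z²) = 5.38 + 2×8.34×1.487 = 30.18 m.
Hydraulic radius R = A/P = 121.4/30.18 = 4.022 m.
V = (1/n) R^(2/3) √S = (1/0.035) × 4.022^(2/3) × √0.0045 = 4.848 m/s. Hydraulic depth D_h = A/T = 121.4/23.73 = 5.115 m.
Froude number Fr = V/√(g·D_h) = 4.848/√(9.81×5.115) = 0.684, which is less than 1, so the flow is subcritical.

subcritical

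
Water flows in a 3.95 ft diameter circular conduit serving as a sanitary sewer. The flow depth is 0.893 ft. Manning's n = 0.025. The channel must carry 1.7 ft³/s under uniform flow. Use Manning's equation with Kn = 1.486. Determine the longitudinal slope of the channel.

For a circular section of diameter D = 3.95 ft at depth y = 0.893 ft, the central angle is θ = 2 arccos(1 − 2y/D) = 1.982 rad. Then A = (D²/8)(θ − sin θ) = 2.078 ft² and P = Dθ/2 = 3.914 ft.
Hydraulic radius R = A/P = 2.078/3.914 = 0.5308 ft.
From Manning's equation, S = [nQ / (1.486 A R^(2/3))]² = [0.025 × 1.7 / (1.486 × 2.078 × 0.5308^(2/3))]² = 0.000441.

S = 0.000441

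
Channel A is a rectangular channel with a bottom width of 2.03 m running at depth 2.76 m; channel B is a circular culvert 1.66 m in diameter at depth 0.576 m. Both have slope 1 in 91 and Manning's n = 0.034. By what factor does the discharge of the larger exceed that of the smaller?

Channel A: Flow area A = b·y = 2.03 × 2.76 = 5.603 m². Wetted perimeter P = b + 2y = 2.03 + 2×2.76 = 7.55 m. Hydraulic radius R = A/P = 5.603/7.55 = 0.7421 m. Q_A = (1/0.034)·5.603·0.7421^(2/3)·√0.01099 = 14.16 m³/s.
Channel B: For a circular section of diameter D = 1.66 m at depth y = 0.576 m, the central angle is θ = 2 arccos(1 − 2y/D) = 2.52 rad. Then A = (D²/8)(θ − sin θ) = 0.6672 m² and P = Dθ/2 = 2.091 m. Hydraulic radius R = A/P = 0.6672/2.091 = 0.319 m. Q_B = (1/0.034)·0.6672·0.319^(2/3)·√0.01099 = 0.9604 m³/s.
The larger discharge is 14.16 m³/s and the smaller is 0.9604 m³/s; the ratio is 14.7.

14.7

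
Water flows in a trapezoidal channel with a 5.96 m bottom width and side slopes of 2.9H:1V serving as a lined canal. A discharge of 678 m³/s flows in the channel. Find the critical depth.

y_c = 5.52 m

At critical depth, Q² T / (g A³) = 1, i.e. A³/T = Q²/g = 678²/9.81 = 46860.
At y = 4 m: A³/T = 11880 — low.
At y = 6.92 m: A³/T = 126800 — high.
At y = 5.52 m: A³/T = 46950 — close enough.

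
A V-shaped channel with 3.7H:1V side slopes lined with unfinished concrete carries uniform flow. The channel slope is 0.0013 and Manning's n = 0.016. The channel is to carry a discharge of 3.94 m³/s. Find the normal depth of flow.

y_n = 0.906 m

Manning's equation rearranged: A R^(2/3) = nQ / (1·√S) = 0.016 × 3.94 / (√0.0013) = 1.748.
Trying y = 1.15 m: A R^(2/3) = 3.305 — high.
Trying y = 0.67 m: A R^(2/3) = 0.7825 — low.
Trying y = 0.906 m: A R^(2/3) = 1.75 — close enough.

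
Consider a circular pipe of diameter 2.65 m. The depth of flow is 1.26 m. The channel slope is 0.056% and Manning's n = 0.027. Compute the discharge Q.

For a circular section of diameter D = 2.65 m at depth y = 1.26 m, the central angle is θ = 2 arccos(1 − 2y/D) = 3.043 rad. Then A = (D²/8)(θ − sin θ) = 2.586 m² and P = Dθ/2 = 4.033 m.
Hydraulic radius R = A/P = 2.586/4.033 = 0.6412 m.
Manning's equation: Q = (1/n) A R^(2/3) S^(1/2) = (1/0.027) × 2.586 × 0.6412^(2/3) × 0.00056^(1/2) = 1.68 m³/s.

Q = 1.68 m³/s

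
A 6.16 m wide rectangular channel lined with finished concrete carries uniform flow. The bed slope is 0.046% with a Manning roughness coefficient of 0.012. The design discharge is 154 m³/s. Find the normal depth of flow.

Manning's equation rearranged: A R^(2/3) = nQ / (1·√S) = 0.012 × 154 / (√0.00046) = 86.16.
Try y = 7.32 m: A R^(2/3) = 75.53 — too small.
Try y = 9.99 m: A R^(2/3) = 108.9 — too large.
Try y = 8.18 m: A R^(2/3) = 86.2 — matches.

y_n = 8.18 m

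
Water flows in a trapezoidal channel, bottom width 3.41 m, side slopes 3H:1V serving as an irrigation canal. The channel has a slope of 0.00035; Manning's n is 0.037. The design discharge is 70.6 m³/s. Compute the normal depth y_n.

y_n = 4.55 m

Manning's equation rearranged: A R^(2/3) = nQ / (1·√S) = 0.037 × 70.6 / (√0.00035) = 139.6.
Try y = 3.46 m: A R^(2/3) = 72.85 — too small.
Try y = 5.01 m: A R^(2/3) = 176.1 — too large.
Try y = 4.55 m: A R^(2/3) = 139.6 — matches.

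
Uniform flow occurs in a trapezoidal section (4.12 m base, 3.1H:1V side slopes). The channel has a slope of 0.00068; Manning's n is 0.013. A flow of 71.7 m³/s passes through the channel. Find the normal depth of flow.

y_n = 2.43 m

Manning's equation rearranged: A R^(2/3) = nQ / (1·√S) = 0.013 × 71.7 / (√0.00068) = 35.74.
Trying y = 1.94 m: A R^(2/3) = 21.87 — short.
Trying y = 2.94 m: A R^(2/3) = 54.81 — over.
Trying y = 2.43 m: A R^(2/3) = 35.76 — ≈ 35.74.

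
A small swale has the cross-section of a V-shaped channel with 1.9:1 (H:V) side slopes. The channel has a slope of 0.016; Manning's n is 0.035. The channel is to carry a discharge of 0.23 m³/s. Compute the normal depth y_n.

y_n = 0.343 m

Manning's equation rearranged: A R^(2/3) = nQ / (1·√S) = 0.035 × 0.23 / (√0.016) = 0.06364.
At y = 0.414 m: A R^(2/3) = 0.105 — high.
At y = 0.285 m: A R^(2/3) = 0.03881 — low.
At y = 0.343 m: A R^(2/3) = 0.0636 — ≈ 0.06364.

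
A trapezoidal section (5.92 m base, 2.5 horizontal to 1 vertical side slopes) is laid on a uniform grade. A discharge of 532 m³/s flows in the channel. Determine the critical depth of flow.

y_c = 5.16 m

At critical depth, Q² T / (g A³) = 1, i.e. A³/T = Q²/g = 532²/9.81 = 28850.
Try y = 6.3 m: A³/T = 68000 — over.
Try y = 3.58 m: A³/T = 6333 — short.
Try y = 5.16 m: A³/T = 28870 — close enough.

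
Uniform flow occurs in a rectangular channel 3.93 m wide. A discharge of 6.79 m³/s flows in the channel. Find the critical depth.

For a rectangular channel, critical depth y_c = (q²/g)^(1/3) where q = Q/b = 6.79/3.93 = 1.728 m²/s.
So y_c = (1.728²/9.81)^(1/3) = 0.673 m.

y_c = 0.673 m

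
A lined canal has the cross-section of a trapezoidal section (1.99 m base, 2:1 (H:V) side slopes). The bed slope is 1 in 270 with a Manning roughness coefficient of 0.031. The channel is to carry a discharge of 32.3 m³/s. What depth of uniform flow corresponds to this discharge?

y_n = 2.24 m

Manning's equation rearranged: A R^(2/3) = nQ / (1·√S) = 0.031 × 32.3 / (√0.003704) = 16.45.
At y = 1.91 m: A R^(2/3) = 11.49 — too small.
At y = 2.56 m: A R^(2/3) = 22.28 — too large.
At y = 2.24 m: A R^(2/3) = 16.43 — close enough.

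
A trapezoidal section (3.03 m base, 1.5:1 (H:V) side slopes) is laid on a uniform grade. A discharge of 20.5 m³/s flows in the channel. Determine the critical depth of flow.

y_c = 1.33 m

At critical depth, Q² T / (g A³) = 1, i.e. A³/T = Q²/g = 20.5²/9.81 = 42.84.
Trying y = 0.908 m: A³/T = 11.02 — short.
Trying y = 1.6 m: A³/T = 83.75 — over.
Trying y = 1.33 m: A³/T = 42.52 — close enough.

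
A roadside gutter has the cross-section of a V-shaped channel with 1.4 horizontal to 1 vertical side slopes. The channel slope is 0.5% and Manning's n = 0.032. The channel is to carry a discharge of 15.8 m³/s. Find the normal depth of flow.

y_n = 2.31 m

Manning's equation rearranged: A R^(2/3) = nQ / (1·√S) = 0.032 × 15.8 / (√0.005) = 7.15.
At y = 1.84 m: A R^(2/3) = 3.908 — short.
At y = 2.31 m: A R^(2/3) = 7.168 — ≈ 7.15.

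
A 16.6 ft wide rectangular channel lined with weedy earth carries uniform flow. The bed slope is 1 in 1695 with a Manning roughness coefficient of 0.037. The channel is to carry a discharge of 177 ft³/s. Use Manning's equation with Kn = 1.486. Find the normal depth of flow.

y_n = 5.08 ft

Manning's equation rearranged: A R^(2/3) = nQ / (1.486·√S) = 0.037 × 177 / (1.486 × √0.00059) = 181.4.
Trying y = 5.68 ft: A R^(2/3) = 212 — over.
Trying y = 3.76 ft: A R^(2/3) = 117.6 — short.
Trying y = 5.08 ft: A R^(2/3) = 181.3 — matches.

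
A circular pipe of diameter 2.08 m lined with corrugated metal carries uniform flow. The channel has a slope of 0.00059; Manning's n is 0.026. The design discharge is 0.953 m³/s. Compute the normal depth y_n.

y_n = 0.996 m

Manning's equation rearranged: A R^(2/3) = nQ / (1·√S) = 0.026 × 0.953 / (√0.00059) = 1.02.
Trying y = 1.09 m: A R^(2/3) = 1.189 — too large.
Trying y = 0.996 m: A R^(2/3) = 1.02 — matches.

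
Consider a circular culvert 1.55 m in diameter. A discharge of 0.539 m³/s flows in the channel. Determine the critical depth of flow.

At critical depth, Q² T / (g A³) = 1, i.e. A³/T = Q²/g = 0.539²/9.81 = 0.02961.
At y = 0.28 m: A³/T = 0.01049 — short.
At y = 0.438 m: A³/T = 0.06023 — over.
At y = 0.365 m: A³/T = 0.02962 — ≈ 0.02961.

y_c = 0.365 m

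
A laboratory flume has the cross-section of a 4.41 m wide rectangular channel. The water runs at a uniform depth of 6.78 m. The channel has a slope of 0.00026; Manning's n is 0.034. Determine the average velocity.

V = 0.666 m/s

Flow area A = b·y = 4.41 × 6.78 = 29.9 m². Wetted perimeter P = b + 2y = 4.41 + 2×6.78 = 17.97 m.
Hydraulic radius R = A/P = 29.9/17.97 = 1.664 m.
From Manning's equation, V = (1/n) R^(2/3) S^(1/2) = (1/0.034) × 1.664^(2/3) × 0.00026^(1/2) = 0.666 m/s.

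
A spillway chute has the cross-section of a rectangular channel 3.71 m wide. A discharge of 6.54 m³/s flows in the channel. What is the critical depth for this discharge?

For a rectangular channel, critical depth y_c = (q²/g)^(1/3) where q = Q/b = 6.54/3.71 = 1.763 m²/s.
So y_c = (1.763²/9.81)^(1/3) = 0.682 m.

y_c = 0.682 m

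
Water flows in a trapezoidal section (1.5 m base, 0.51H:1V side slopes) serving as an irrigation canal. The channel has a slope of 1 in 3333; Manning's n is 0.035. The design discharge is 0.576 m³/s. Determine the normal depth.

Manning's equation rearranged: A R^(2/3) = nQ / (1·√S) = 0.035 × 0.576 / (√0.0003) = 1.164.
Trying y = 1.05 m: A R^(2/3) = 1.442 — too large.
Trying y = 0.73 m: A R^(2/3) = 0.7852 — too small.
Trying y = 0.925 m: A R^(2/3) = 1.164 — matches.

y_n = 0.925 m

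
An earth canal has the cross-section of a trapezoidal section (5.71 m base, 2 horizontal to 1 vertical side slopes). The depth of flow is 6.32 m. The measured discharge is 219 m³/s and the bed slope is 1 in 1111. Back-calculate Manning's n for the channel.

With bottom width b = 5.71 m and side slope z = 2: A = (b + zy)y = (5.71 + 2×6.32)×6.32 = 116 m²; P = b + 2y√(1+z²) = 5.71 + 2×6.32×2.236 = 33.97 m.
Hydraulic radius R = A/P = 116/33.97 = 3.414 m.
Rearranging Manning's equation: n = (1/Q) A R^(2/3) S^(1/2) = (1/219) × 116 × 3.414^(2/3) × √0.0009001 = 0.036.

n = 0.036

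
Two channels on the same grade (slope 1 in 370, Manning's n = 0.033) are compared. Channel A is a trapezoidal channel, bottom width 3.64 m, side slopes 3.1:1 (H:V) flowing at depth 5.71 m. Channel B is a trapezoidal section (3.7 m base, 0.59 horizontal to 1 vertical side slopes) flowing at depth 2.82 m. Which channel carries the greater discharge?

channel A

Channel A: With bottom width b = 3.64 m and side slope z = 3.1: A = (b + zy)y = (3.64 + 3.1×5.71)×5.71 = 121.9 m²; P = b + 2y√(1+z²) = 3.64 + 2×5.71×3.257 = 40.84 m. Hydraulic radius R = A/P = 121.9/40.84 = 2.984 m. Q_A = (1/0.033)·121.9·2.984^(2/3)·√0.002703 = 397.9 m³/s.
Channel B: With bottom width b = 3.7 m and side slope z = 0.59: A = (b + zy)y = (3.7 + 0.59×2.82)×2.82 = 15.13 m²; P = b + 2y√(1+z²) = 3.7 + 2×2.82×1.161 = 10.25 m. Hydraulic radius R = A/P = 15.13/10.25 = 1.476 m. Q_B = (1/0.033)·15.13·1.476^(2/3)·√0.002703 = 30.89 m³/s.
Q_A = 397.9 m³/s vs Q_B = 30.89 m³/s, so channel A carries more.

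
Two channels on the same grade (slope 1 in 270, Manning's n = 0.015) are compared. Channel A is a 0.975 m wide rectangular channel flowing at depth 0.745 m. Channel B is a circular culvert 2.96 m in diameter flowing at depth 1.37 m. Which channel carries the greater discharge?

channel B

Channel A: Flow area A = b·y = 0.975 × 0.745 = 0.7264 m². Wetted perimeter P = b + 2y = 0.975 + 2×0.745 = 2.465 m. Hydraulic radius R = A/P = 0.7264/2.465 = 0.2947 m. Q_A = (1/0.015)·0.7264·0.2947^(2/3)·√0.003704 = 1.305 m³/s.
Channel B: For a circular section of diameter D = 2.96 m at depth y = 1.37 m, the central angle is θ = 2 arccos(1 − 2y/D) = 2.993 rad. Then A = (D²/8)(θ − sin θ) = 3.115 m² and P = Dθ/2 = 4.429 m. Hydraulic radius R = A/P = 3.115/4.429 = 0.7033 m. Q_B = (1/0.015)·3.115·0.7033^(2/3)·√0.003704 = 9.997 m³/s.
Q_A = 1.305 m³/s vs Q_B = 9.997 m³/s, so channel B carries more.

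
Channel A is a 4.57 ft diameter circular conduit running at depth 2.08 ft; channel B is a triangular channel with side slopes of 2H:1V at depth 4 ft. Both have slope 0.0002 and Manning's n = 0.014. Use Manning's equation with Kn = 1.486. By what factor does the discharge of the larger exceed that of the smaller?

Channel A: For a circular section of diameter D = 4.57 ft at depth y = 2.08 ft, the central angle is θ = 2 arccos(1 − 2y/D) = 2.962 rad. Then A = (D²/8)(θ − sin θ) = 7.266 ft² and P = Dθ/2 = 6.768 ft. Hydraulic radius R = A/P = 7.266/6.768 = 1.074 ft. Q_A = (1.486/0.014)·7.266·1.074^(2/3)·√0.0002 = 11.44 ft³/s.
Channel B: For a triangular section with side slope z = 2: A = zy² = 2×4² = 32 ft²; P = 2y√(1+z²) = 2×4×2.236 = 17.89 ft. Hydraulic radius R = A/P = 32/17.89 = 1.789 ft. Q_B = (1.486/0.014)·32·1.789^(2/3)·√0.0002 = 70.78 ft³/s.
The larger discharge is 70.78 ft³/s and the smaller is 11.44 ft³/s; the ratio is 6.19.

6.19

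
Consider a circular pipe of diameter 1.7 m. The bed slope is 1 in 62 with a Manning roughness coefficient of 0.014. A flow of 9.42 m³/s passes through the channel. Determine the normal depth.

y_n = 1.16 m

Manning's equation rearranged: A R^(2/3) = nQ / (1·√S) = 0.014 × 9.42 / (√0.01613) = 1.038.
Trying y = 0.951 m: A R^(2/3) = 0.7723 — too small.
Trying y = 1.16 m: A R^(2/3) = 1.038 — ≈ 1.038.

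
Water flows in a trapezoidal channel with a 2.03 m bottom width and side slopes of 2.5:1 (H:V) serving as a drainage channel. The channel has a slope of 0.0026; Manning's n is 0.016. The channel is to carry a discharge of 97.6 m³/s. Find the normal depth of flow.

y_n = 2.72 m

Manning's equation rearranged: A R^(2/3) = nQ / (1·√S) = 0.016 × 97.6 / (√0.0026) = 30.63.
Try y = 2.95 m: A R^(2/3) = 37.14 — high.
Try y = 2.21 m: A R^(2/3) = 18.84 — low.
Try y = 2.72 m: A R^(2/3) = 30.63 — ≈ 30.63.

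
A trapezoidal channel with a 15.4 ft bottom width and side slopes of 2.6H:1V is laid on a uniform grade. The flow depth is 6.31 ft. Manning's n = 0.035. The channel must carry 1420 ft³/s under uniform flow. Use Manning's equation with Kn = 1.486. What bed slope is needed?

S = 0.00442

With bottom width b = 15.4 ft and side slope z = 2.6: A = (b + zy)y = (15.4 + 2.6×6.31)×6.31 = 200.7 ft²; P = b + 2y√(1+z²) = 15.4 + 2×6.31×2.786 = 50.56 ft.
Hydraulic radius R = A/P = 200.7/50.56 = 3.97 ft.
From Manning's equation, S = [nQ / (1.486 A R^(2/3))]² = [0.035 × 1420 / (1.486 × 200.7 × 3.97^(2/3))]² = 0.00442.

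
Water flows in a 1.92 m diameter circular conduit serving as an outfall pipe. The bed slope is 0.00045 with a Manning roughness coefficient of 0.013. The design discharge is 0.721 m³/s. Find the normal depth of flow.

Manning's equation rearranged: A R^(2/3) = nQ / (1·√S) = 0.013 × 0.721 / (√0.00045) = 0.4418.
At y = 0.751 m: A R^(2/3) = 0.5741 — over.
At y = 0.577 m: A R^(2/3) = 0.3488 — short.
At y = 0.653 m: A R^(2/3) = 0.4421 — close enough.

y_n = 0.653 m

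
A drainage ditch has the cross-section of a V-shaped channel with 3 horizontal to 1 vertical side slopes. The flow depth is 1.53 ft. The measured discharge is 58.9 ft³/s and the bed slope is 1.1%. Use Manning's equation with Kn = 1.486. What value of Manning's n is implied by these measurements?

For a triangular section with side slope z = 3: A = zy² = 3×1.53² = 7.023 ft²; P = 2y√(1+z²) = 2×1.53×3.162 = 9.677 ft.
Hydraulic radius R = A/P = 7.023/9.677 = 0.7257 ft.
Rearranging Manning's equation: n = (1.486/Q) A R^(2/3) S^(1/2) = (1.486/58.9) × 7.023 × 0.7257^(2/3) × √0.011 = 0.015.

n = 0.015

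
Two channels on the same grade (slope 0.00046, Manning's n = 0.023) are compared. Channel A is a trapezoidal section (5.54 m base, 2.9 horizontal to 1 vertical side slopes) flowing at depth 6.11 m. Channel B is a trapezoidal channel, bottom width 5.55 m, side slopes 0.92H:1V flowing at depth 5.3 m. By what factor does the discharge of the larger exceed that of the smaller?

Channel A: With bottom width b = 5.54 m and side slope z = 2.9: A = (b + zy)y = (5.54 + 2.9×6.11)×6.11 = 142.1 m²; P = b + 2y√(1+z²) = 5.54 + 2×6.11×3.068 = 43.03 m. Hydraulic radius R = A/P = 142.1/43.03 = 3.303 m. Q_A = (1/0.023)·142.1·3.303^(2/3)·√0.00046 = 293.9 m³/s.
Channel B: With bottom width b = 5.55 m and side slope z = 0.92: A = (b + zy)y = (5.55 + 0.92×5.3)×5.3 = 55.26 m²; P = b + 2y√(1+z²) = 5.55 + 2×5.3×1.359 = 19.95 m. Hydraulic radius R = A/P = 55.26/19.95 = 2.769 m. Q_B = (1/0.023)·55.26·2.769^(2/3)·√0.00046 = 101.6 m³/s.
The larger discharge is 293.9 m³/s and the smaller is 101.6 m³/s; the ratio is 2.89.

2.89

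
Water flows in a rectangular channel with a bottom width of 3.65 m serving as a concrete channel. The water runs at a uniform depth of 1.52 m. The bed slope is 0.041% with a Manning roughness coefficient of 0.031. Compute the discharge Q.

Q = 3.2 m³/s

Flow area A = b·y = 3.65 × 1.52 = 5.548 m². Wetted perimeter P = b + 2y = 3.65 + 2×1.52 = 6.69 m.
Hydraulic radius R = A/P = 5.548/6.69 = 0.8293 m.
Manning's equation: Q = (1/n) A R^(2/3) S^(1/2) = (1/0.031) × 5.548 × 0.8293^(2/3) × 0.00041^(1/2) = 3.2 m³/s.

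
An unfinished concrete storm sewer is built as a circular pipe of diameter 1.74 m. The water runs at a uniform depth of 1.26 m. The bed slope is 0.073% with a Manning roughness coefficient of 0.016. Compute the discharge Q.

For a circular section of diameter D = 1.74 m at depth y = 1.26 m, the central angle is θ = 2 arccos(1 − 2y/D) = 4.071 rad. Then A = (D²/8)(θ − sin θ) = 1.844 m² and P = Dθ/2 = 3.542 m.
Hydraulic radius R = A/P = 1.844/3.542 = 0.5206 m.
Manning's equation: Q = (1/n) A R^(2/3) S^(1/2) = (1/0.016) × 1.844 × 0.5206^(2/3) × 0.00073^(1/2) = 2.02 m³/s.

Q = 2.02 m³/s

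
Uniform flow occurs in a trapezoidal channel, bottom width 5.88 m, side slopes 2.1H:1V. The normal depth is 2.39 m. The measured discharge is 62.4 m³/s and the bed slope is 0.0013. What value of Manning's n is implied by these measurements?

n = 0.02

With bottom width b = 5.88 m and side slope z = 2.1: A = (b + zy)y = (5.88 + 2.1×2.39)×2.39 = 26.05 m²; P = b + 2y√(1+z²) = 5.88 + 2×2.39×2.326 = 17 m.
Hydraulic radius R = A/P = 26.05/17 = 1.532 m.
Rearranging Manning's equation: n = (1/Q) A R^(2/3) S^(1/2) = (1/62.4) × 26.05 × 1.532^(2/3) × √0.0013 = 0.02.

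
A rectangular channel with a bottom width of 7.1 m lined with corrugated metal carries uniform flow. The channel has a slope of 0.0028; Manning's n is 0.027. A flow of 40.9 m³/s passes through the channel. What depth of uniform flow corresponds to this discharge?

Manning's equation rearranged: A R^(2/3) = nQ / (1·√S) = 0.027 × 40.9 / (√0.0028) = 20.87.
Try y = 1.96 m: A R^(2/3) = 16.26 — low.
Try y = 2.86 m: A R^(2/3) = 27.59 — high.
Try y = 2.34 m: A R^(2/3) = 20.89 — matches.

y_n = 2.34 m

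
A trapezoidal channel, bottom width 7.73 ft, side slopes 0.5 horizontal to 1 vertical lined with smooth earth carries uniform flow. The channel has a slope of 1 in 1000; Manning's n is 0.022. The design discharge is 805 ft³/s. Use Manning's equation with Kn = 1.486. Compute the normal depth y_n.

Manning's equation rearranged: A R^(2/3) = nQ / (1.486·√S) = 0.022 × 805 / (1.486 × √0.001) = 376.9.
Trying y = 8.23 ft: A R^(2/3) = 234.5 — short.
Trying y = 13.1 ft: A R^(2/3) = 550.8 — over.
Trying y = 10.7 ft: A R^(2/3) = 377 — close enough.

y_n = 10.7 ft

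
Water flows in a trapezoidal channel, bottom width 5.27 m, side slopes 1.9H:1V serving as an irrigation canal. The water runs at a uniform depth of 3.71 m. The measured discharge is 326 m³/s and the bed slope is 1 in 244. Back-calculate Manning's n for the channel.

With bottom width b = 5.27 m and side slope z = 1.9: A = (b + zy)y = (5.27 + 1.9×3.71)×3.71 = 45.7 m²; P = b + 2y√(1+z²) = 5.27 + 2×3.71×2.147 = 21.2 m.
Hydraulic radius R = A/P = 45.7/21.2 = 2.156 m.
Rearranging Manning's equation: n = (1/Q) A R^(2/3) S^(1/2) = (1/326) × 45.7 × 2.156^(2/3) × √0.004098 = 0.015.

n = 0.015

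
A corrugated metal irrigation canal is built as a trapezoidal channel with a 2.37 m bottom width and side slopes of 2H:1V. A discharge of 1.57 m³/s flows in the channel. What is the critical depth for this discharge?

y_c = 0.323 m

At critical depth, Q² T / (g A³) = 1, i.e. A³/T = Q²/g = 1.57²/9.81 = 0.2513.
Trying y = 0.239 m: A³/T = 0.09482 — too small.
Trying y = 0.352 m: A³/T = 0.3353 — too large.
Trying y = 0.323 m: A³/T = 0.2525 — matches.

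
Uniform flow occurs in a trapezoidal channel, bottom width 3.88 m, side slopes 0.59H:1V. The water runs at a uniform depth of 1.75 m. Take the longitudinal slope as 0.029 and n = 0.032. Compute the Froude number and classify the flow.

supercritical

With bottom width b = 3.88 m and side slope z = 0.59: A = (b + zy)y = (3.88 + 0.59×1.75)×1.75 = 8.597 m²; P = b + 2y√(1+z²) = 3.88 + 2×1.75×1.161 = 7.944 m.
Hydraulic radius R = A/P = 8.597/7.944 = 1.082 m.
V = (1/n) R^(2/3) √S = (1/0.032) × 1.082^(2/3) × √0.029 = 5.61 m/s. Hydraulic depth D_h = A/T = 8.597/5.945 = 1.446 m.
Froude number Fr = V/√(g·D_h) = 5.61/√(9.81×1.446) = 1.49, which is greater than 1, so the flow is supercritical.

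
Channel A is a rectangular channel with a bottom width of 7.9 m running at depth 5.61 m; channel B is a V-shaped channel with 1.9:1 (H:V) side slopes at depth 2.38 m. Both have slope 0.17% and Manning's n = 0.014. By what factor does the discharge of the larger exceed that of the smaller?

6.97

Channel A: Flow area A = b·y = 7.9 × 5.61 = 44.32 m². Wetted perimeter P = b + 2y = 7.9 + 2×5.61 = 19.12 m. Hydraulic radius R = A/P = 44.32/19.12 = 2.318 m. Q_A = (1/0.014)·44.32·2.318^(2/3)·√0.0017 = 228.6 m³/s.
Channel B: For a triangular section with side slope z = 1.9: A = zy² = 1.9×2.38² = 10.76 m²; P = 2y√(1+z²) = 2×2.38×2.147 = 10.22 m. Hydraulic radius R = A/P = 10.76/10.22 = 1.053 m. Q_B = (1/0.014)·10.76·1.053^(2/3)·√0.0017 = 32.81 m³/s.
The larger discharge is 228.6 m³/s and the smaller is 32.81 m³/s; the ratio is 6.97.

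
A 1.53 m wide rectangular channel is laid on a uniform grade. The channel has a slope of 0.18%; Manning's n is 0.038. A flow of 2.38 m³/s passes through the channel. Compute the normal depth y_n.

y_n = 2.06 m

Manning's equation rearranged: A R^(2/3) = nQ / (1·√S) = 0.038 × 2.38 / (√0.0018) = 2.132.
Trying y = 2.4 m: A R^(2/3) = 2.554 — high.
Trying y = 2.06 m: A R^(2/3) = 2.136 — matches.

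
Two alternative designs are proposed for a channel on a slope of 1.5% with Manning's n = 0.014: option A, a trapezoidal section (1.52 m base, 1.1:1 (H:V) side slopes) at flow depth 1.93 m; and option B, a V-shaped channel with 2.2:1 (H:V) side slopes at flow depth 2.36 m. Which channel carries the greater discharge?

channel B

Channel A: With bottom width b = 1.52 m and side slope z = 1.1: A = (b + zy)y = (1.52 + 1.1×1.93)×1.93 = 7.031 m²; P = b + 2y√(1+z²) = 1.52 + 2×1.93×1.487 = 7.258 m. Hydraulic radius R = A/P = 7.031/7.258 = 0.9687 m. Q_A = (1/0.014)·7.031·0.9687^(2/3)·√0.015 = 60.22 m³/s.
Channel B: For a triangular section with side slope z = 2.2: A = zy² = 2.2×2.36² = 12.25 m²; P = 2y√(1+z²) = 2×2.36×2.417 = 11.41 m. Hydraulic radius R = A/P = 12.25/11.41 = 1.074 m. Q_B = (1/0.014)·12.25·1.074^(2/3)·√0.015 = 112.4 m³/s.
Q_A = 60.22 m³/s vs Q_B = 112.4 m³/s, so channel B carries more.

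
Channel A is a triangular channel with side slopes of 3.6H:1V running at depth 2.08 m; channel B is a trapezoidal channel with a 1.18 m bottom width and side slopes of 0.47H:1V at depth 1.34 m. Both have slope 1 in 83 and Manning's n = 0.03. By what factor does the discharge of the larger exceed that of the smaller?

9.19

Channel A: For a triangular section with side slope z = 3.6: A = zy² = 3.6×2.08² = 15.58 m²; P = 2y√(1+z²) = 2×2.08×3.736 = 15.54 m. Hydraulic radius R = A/P = 15.58/15.54 = 1.002 m. Q_A = (1/0.03)·15.58·1.002^(2/3)·√0.01205 = 57.06 m³/s.
Channel B: With bottom width b = 1.18 m and side slope z = 0.47: A = (b + zy)y = (1.18 + 0.47×1.34)×1.34 = 2.425 m²; P = b + 2y√(1+z²) = 1.18 + 2×1.34×1.105 = 4.141 m. Hydraulic radius R = A/P = 2.425/4.141 = 0.5856 m. Q_B = (1/0.03)·2.425·0.5856^(2/3)·√0.01205 = 6.211 m³/s.
The larger discharge is 57.06 m³/s and the smaller is 6.211 m³/s; the ratio is 9.19.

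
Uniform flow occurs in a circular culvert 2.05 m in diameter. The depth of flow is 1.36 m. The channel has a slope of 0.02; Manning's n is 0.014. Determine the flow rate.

Q = 16.6 m³/s

For a circular section of diameter D = 2.05 m at depth y = 1.36 m, the central angle is θ = 2 arccos(1 − 2y/D) = 3.807 rad. Then A = (D²/8)(θ − sin θ) = 2.325 m² and P = Dθ/2 = 3.903 m.
Hydraulic radius R = A/P = 2.325/3.903 = 0.5957 m.
Manning's equation: Q = (1/n) A R^(2/3) S^(1/2) = (1/0.014) × 2.325 × 0.5957^(2/3) × 0.02^(1/2) = 16.6 m³/s.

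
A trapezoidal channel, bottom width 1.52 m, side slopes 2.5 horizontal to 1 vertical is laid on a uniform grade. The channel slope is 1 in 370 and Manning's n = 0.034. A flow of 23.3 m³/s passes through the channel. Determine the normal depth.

Manning's equation rearranged: A R^(2/3) = nQ / (1·√S) = 0.034 × 23.3 / (√0.002703) = 15.24.
At y = 1.74 m: A R^(2/3) = 9.786 — too small.
At y = 2.27 m: A R^(2/3) = 18.32 — too large.
At y = 2.1 m: A R^(2/3) = 15.22 — matches.

y_n = 2.1 m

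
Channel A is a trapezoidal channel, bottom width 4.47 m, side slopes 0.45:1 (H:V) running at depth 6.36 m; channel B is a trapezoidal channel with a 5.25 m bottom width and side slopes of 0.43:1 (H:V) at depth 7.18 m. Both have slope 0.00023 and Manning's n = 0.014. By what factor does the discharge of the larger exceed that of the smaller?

Channel A: With bottom width b = 4.47 m and side slope z = 0.45: A = (b + zy)y = (4.47 + 0.45×6.36)×6.36 = 46.63 m²; P = b + 2y√(1+z²) = 4.47 + 2×6.36×1.097 = 18.42 m. Hydraulic radius R = A/P = 46.63/18.42 = 2.532 m. Q_A = (1/0.014)·46.63·2.532^(2/3)·√0.00023 = 93.83 m³/s.
Channel B: With bottom width b = 5.25 m and side slope z = 0.43: A = (b + zy)y = (5.25 + 0.43×7.18)×7.18 = 59.86 m²; P = b + 2y√(1+z²) = 5.25 + 2×7.18×1.089 = 20.88 m. Hydraulic radius R = A/P = 59.86/20.88 = 2.867 m. Q_B = (1/0.014)·59.86·2.867^(2/3)·√0.00023 = 130.9 m³/s.
The larger discharge is 130.9 m³/s and the smaller is 93.83 m³/s; the ratio is 1.39.

1.39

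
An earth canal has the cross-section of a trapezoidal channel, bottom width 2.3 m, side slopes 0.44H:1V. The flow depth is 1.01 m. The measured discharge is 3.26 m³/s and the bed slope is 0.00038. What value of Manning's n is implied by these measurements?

n = 0.012

With bottom width b = 2.3 m and side slope z = 0.44: A = (b + zy)y = (2.3 + 0.44×1.01)×1.01 = 2.772 m²; P = b + 2y√(1+z²) = 2.3 + 2×1.01×1.093 = 4.507 m.
Hydraulic radius R = A/P = 2.772/4.507 = 0.615 m.
Rearranging Manning's equation: n = (1/Q) A R^(2/3) S^(1/2) = (1/3.26) × 2.772 × 0.615^(2/3) × √0.00038 = 0.012.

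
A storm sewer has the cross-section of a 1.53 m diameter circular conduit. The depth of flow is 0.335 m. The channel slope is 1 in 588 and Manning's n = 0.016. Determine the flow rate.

Q = 0.262 m³/s

For a circular section of diameter D = 1.53 m at depth y = 0.335 m, the central angle is θ = 2 arccos(1 − 2y/D) = 1.948 rad. Then A = (D²/8)(θ − sin θ) = 0.2979 m² and P = Dθ/2 = 1.49 m.
Hydraulic radius R = A/P = 0.2979/1.49 = 0.1999 m.
Manning's equation: Q = (1/n) A R^(2/3) S^(1/2) = (1/0.016) × 0.2979 × 0.1999^(2/3) × 0.001701^(1/2) = 0.262 m³/s.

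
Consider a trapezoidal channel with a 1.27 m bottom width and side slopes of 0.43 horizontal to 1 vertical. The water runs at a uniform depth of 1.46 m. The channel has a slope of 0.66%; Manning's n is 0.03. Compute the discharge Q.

With bottom width b = 1.27 m and side slope z = 0.43: A = (b + zy)y = (1.27 + 0.43×1.46)×1.46 = 2.771 m²; P = b + 2y√(1+z²) = 1.27 + 2×1.46×1.089 = 4.449 m.
Hydraulic radius R = A/P = 2.771/4.449 = 0.6229 m.
Manning's equation: Q = (1/n) A R^(2/3) S^(1/2) = (1/0.03) × 2.771 × 0.6229^(2/3) × 0.0066^(1/2) = 5.47 m³/s.

Q = 5.47 m³/s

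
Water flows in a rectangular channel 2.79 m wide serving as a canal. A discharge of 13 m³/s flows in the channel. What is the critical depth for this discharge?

y_c = 1.3 m

For a rectangular channel, critical depth y_c = (q²/g)^(1/3) where q = Q/b = 13/2.79 = 4.659 m²/s.
So y_c = (4.659²/9.81)^(1/3) = 1.3 m.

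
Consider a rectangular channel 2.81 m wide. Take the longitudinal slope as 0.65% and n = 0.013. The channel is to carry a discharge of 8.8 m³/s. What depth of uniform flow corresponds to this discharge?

y_n = 0.794 m

Manning's equation rearranged: A R^(2/3) = nQ / (1·√S) = 0.013 × 8.8 / (√0.0065) = 1.419.
At y = 0.975 m: A R^(2/3) = 1.896 — high.
At y = 0.561 m: A R^(2/3) = 0.8571 — low.
At y = 0.794 m: A R^(2/3) = 1.419 — close enough.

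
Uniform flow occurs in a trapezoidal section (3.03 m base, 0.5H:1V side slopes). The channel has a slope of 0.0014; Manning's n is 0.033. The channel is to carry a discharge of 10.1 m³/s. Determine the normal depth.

y_n = 2.06 m

Manning's equation rearranged: A R^(2/3) = nQ / (1·√S) = 0.033 × 10.1 / (√0.0014) = 8.908.
At y = 1.72 m: A R^(2/3) = 6.57 — short.
At y = 2.31 m: A R^(2/3) = 10.79 — over.
At y = 2.06 m: A R^(2/3) = 8.887 — ≈ 8.908.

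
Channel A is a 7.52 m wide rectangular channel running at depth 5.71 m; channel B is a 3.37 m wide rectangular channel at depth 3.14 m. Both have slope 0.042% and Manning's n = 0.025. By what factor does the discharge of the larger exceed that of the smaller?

Channel A: Flow area A = b·y = 7.52 × 5.71 = 42.94 m². Wetted perimeter P = b + 2y = 7.52 + 2×5.71 = 18.94 m. Hydraulic radius R = A/P = 42.94/18.94 = 2.267 m. Q_A = (1/0.025)·42.94·2.267^(2/3)·√0.00042 = 60.75 m³/s.
Channel B: Flow area A = b·y = 3.37 × 3.14 = 10.58 m². Wetted perimeter P = b + 2y = 3.37 + 2×3.14 = 9.65 m. Hydraulic radius R = A/P = 10.58/9.65 = 1.097 m. Q_B = (1/0.025)·10.58·1.097^(2/3)·√0.00042 = 9.224 m³/s.
The larger discharge is 60.75 m³/s and the smaller is 9.224 m³/s; the ratio is 6.59.

6.59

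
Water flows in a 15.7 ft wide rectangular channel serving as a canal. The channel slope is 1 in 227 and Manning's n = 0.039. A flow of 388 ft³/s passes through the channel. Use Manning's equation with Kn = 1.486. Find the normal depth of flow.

Manning's equation rearranged: A R^(2/3) = nQ / (1.486·√S) = 0.039 × 388 / (1.486 × √0.004405) = 153.4.
At y = 5.15 ft: A R^(2/3) = 172.3 — over.
At y = 3.95 ft: A R^(2/3) = 118.1 — short.
At y = 4.74 ft: A R^(2/3) = 153.3 — ≈ 153.4.

y_n = 4.74 ft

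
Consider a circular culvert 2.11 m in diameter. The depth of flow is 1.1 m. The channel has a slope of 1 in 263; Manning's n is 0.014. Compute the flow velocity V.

V = 2.93 m/s

For a circular section of diameter D = 2.11 m at depth y = 1.1 m, the central angle is θ = 2 arccos(1 − 2y/D) = 3.227 rad. Then A = (D²/8)(θ − sin θ) = 1.843 m² and P = Dθ/2 = 3.404 m.
Hydraulic radius R = A/P = 1.843/3.404 = 0.5414 m.
From Manning's equation, V = (1/n) R^(2/3) S^(1/2) = (1/0.014) × 0.5414^(2/3) × 0.003802^(1/2) = 2.93 m/s.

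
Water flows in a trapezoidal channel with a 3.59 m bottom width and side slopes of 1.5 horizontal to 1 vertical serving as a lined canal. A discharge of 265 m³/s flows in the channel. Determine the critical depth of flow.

y_c = 4.71 m

At critical depth, Q² T / (g A³) = 1, i.e. A³/T = Q²/g = 265²/9.81 = 7159.
At y = 5.61 m: A³/T = 14960 — over.
At y = 3.4 m: A³/T = 1870 — short.
At y = 4.71 m: A³/T = 7133 — ≈ 7159.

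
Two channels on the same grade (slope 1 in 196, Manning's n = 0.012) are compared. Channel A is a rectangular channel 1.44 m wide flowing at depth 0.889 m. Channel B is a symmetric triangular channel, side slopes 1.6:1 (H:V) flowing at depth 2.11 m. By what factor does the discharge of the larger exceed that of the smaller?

Channel A: Flow area A = b·y = 1.44 × 0.889 = 1.28 m². Wetted perimeter P = b + 2y = 1.44 + 2×0.889 = 3.218 m. Hydraulic radius R = A/P = 1.28/3.218 = 0.3978 m. Q_A = (1/0.012)·1.28·0.3978^(2/3)·√0.005102 = 4.122 m³/s.
Channel B: For a triangular section with side slope z = 1.6: A = zy² = 1.6×2.11² = 7.123 m²; P = 2y√(1+z²) = 2×2.11×1.887 = 7.962 m. Hydraulic radius R = A/P = 7.123/7.962 = 0.8946 m. Q_B = (1/0.012)·7.123·0.8946^(2/3)·√0.005102 = 39.37 m³/s.
The larger discharge is 39.37 m³/s and the smaller is 4.122 m³/s; the ratio is 9.55.

9.55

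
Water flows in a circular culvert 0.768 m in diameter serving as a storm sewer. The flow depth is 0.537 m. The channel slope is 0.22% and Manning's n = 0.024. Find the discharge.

For a circular section of diameter D = 0.768 m at depth y = 0.537 m, the central angle is θ = 2 arccos(1 − 2y/D) = 3.961 rad. Then A = (D²/8)(θ − sin θ) = 0.3459 m² and P = Dθ/2 = 1.521 m.
Hydraulic radius R = A/P = 0.3459/1.521 = 0.2274 m.
Manning's equation: Q = (1/n) A R^(2/3) S^(1/2) = (1/0.024) × 0.3459 × 0.2274^(2/3) × 0.0022^(1/2) = 0.252 m³/s.

Q = 0.252 m³/s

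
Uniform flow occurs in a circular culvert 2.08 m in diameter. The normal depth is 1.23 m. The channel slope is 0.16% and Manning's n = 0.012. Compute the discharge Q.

For a circular section of diameter D = 2.08 m at depth y = 1.23 m, the central angle is θ = 2 arccos(1 − 2y/D) = 3.509 rad. Then A = (D²/8)(θ − sin θ) = 2.092 m² and P = Dθ/2 = 3.649 m.
Hydraulic radius R = A/P = 2.092/3.649 = 0.5732 m.
Manning's equation: Q = (1/n) A R^(2/3) S^(1/2) = (1/0.012) × 2.092 × 0.5732^(2/3) × 0.0016^(1/2) = 4.81 m³/s.

Q = 4.81 m³/s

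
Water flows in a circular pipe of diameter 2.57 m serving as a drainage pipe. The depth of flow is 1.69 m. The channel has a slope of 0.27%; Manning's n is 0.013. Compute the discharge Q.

Q = 11.9 m³/s

For a circular section of diameter D = 2.57 m at depth y = 1.69 m, the central angle is θ = 2 arccos(1 − 2y/D) = 3.783 rad. Then A = (D²/8)(θ − sin θ) = 3.617 m² and P = Dθ/2 = 4.861 m.
Hydraulic radius R = A/P = 3.617/4.861 = 0.7441 m.
Manning's equation: Q = (1/n) A R^(2/3) S^(1/2) = (1/0.013) × 3.617 × 0.7441^(2/3) × 0.0027^(1/2) = 11.9 m³/s.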